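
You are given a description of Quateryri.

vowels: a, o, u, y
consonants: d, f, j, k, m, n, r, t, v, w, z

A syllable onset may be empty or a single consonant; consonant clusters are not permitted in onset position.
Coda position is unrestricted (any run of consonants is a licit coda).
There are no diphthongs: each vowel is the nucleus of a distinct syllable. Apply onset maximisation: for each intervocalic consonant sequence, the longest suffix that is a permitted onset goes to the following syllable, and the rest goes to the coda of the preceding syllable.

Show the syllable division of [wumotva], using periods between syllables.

Nuclei (vowels): u, o, a → 3 syllables.
Between /u/ (V1) and /o/ (V2): /m/ → onset of the next syllable (single consonants are always licit onsets).
Between /o/ (V2) and /a/ (V3): /tv/ splits as /t/ + /v/ (/v/ is the longest suffix that is a licit onset).

wu.mot.va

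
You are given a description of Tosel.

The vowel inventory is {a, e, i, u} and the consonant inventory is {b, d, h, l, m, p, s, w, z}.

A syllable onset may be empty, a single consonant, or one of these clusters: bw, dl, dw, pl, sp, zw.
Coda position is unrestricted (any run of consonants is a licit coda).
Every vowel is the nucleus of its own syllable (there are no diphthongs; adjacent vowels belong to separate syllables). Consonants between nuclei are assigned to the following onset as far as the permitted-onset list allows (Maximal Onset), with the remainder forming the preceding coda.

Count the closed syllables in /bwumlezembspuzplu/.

3

Nuclei (vowels): u, e, e, u, u → 5 syllables.
V1 /u/ – V2 /e/: cluster /ml/ — the longest permitted-onset suffix is /l/; onset = /l/, preceding coda = /m/.
V2 /e/ – V3 /e/: /z/ → onset of the next syllable (single consonants are always licit onsets).
V3 /e/ – V4 /u/: /mbsp/ splits as /mb/ + /sp/ (/sp/ is the longest suffix that is a licit onset).
V4 /u/ – V5 /u/: /zpl/ — longest licit onset from the right is /pl/, leaving /z/ as coda.
So the parse is bwum.le.zemb.spuz.plu.
Classifying each syllable: /bwum/ (closed), /le/ (open), /zemb/ (closed), /spuz/ (closed), /plu/ (open).
Closed syllables: 3.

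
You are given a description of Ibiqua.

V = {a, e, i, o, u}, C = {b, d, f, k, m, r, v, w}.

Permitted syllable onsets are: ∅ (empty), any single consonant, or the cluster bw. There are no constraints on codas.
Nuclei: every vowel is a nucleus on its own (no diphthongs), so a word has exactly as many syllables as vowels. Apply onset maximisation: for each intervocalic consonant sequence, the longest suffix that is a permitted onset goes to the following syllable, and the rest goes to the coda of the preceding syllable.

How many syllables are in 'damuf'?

2

The vowels are a, u — 2 nuclei, so 2 syllables.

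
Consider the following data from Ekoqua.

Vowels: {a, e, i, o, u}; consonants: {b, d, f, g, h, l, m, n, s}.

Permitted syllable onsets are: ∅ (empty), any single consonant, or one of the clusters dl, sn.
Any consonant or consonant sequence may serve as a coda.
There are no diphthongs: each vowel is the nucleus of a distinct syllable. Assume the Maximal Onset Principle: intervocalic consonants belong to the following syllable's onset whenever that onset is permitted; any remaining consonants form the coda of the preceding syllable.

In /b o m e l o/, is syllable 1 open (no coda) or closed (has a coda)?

The vowels are o, e, o — 3 nuclei, so 3 syllables.
σ1/σ2 boundary: /m/ → onset of the next syllable (single consonants are always licit onsets).
σ2/σ3 boundary: /l/ is a single consonant, so it becomes the next onset.
So the parse is bo.me.lo.
Syllable 1 is /bo/; it ends in its nucleus with no coda, so it is open.

open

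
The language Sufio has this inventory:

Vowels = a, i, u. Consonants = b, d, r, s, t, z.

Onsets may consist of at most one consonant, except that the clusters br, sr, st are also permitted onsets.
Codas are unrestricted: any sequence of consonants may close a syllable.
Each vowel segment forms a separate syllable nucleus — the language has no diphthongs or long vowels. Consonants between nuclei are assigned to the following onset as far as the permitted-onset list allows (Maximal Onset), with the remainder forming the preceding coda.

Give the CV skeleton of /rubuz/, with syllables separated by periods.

The vowels are u, u — 2 nuclei, so 2 syllables.
Between /u/ (V1) and /u/ (V2): /b/ is a single consonant, so it becomes the next onset.
Putting it together: ru.buz.
Mapping each syllable to C/V: /ru/ → CV, /buz/ → CVC.

CV.CVC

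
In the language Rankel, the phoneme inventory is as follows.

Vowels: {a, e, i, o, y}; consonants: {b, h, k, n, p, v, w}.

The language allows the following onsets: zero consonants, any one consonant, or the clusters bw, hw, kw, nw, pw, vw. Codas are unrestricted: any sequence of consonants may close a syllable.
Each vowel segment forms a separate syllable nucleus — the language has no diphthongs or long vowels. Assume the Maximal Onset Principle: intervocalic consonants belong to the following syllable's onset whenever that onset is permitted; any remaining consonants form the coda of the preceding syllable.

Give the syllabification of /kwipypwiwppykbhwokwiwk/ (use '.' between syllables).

Nuclei (vowels): i, y, i, y, o, i → 6 syllables.
Between /i/ (V1) and /y/ (V2): /p/ is a single consonant, so it becomes the next onset.
Between /y/ (V2) and /i/ (V3): /pw/ is a licit onset in full, so it all attaches to the next syllable.
Between /i/ (V3) and /y/ (V4): cluster /wpp/ — the longest permitted-onset suffix is /p/; onset = /p/, preceding coda = /wp/.
Between /y/ (V4) and /o/ (V5): /kbhw/ splits as /kb/ + /hw/ (/hw/ is the longest suffix that is a licit onset).
Between /o/ (V5) and /i/ (V6): cluster /kw/ — /kw/ is itself a permitted onset, so the whole cluster goes right; preceding coda = ∅.

kwi.py.pwiwp.pykb.hwo.kwiwk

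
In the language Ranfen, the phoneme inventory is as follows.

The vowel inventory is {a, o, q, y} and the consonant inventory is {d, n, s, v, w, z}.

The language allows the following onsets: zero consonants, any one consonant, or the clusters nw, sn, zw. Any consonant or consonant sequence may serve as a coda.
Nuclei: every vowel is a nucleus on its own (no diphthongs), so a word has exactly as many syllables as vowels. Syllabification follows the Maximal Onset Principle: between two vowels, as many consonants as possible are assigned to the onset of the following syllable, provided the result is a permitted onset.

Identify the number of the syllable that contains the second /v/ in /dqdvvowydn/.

Nuclei (vowels): q, o, y → 3 syllables.
Between /q/ (V1) and /o/ (V2): /dvv/ splits as /dv/ + /v/ (/v/ is the longest suffix that is a licit onset).
Between /o/ (V2) and /y/ (V3): /w/ is a single consonant, so it becomes the next onset.
Result: dqdv.vo.wydn.
The second /v/ is in the onset of syllable 2 (/vo/).

2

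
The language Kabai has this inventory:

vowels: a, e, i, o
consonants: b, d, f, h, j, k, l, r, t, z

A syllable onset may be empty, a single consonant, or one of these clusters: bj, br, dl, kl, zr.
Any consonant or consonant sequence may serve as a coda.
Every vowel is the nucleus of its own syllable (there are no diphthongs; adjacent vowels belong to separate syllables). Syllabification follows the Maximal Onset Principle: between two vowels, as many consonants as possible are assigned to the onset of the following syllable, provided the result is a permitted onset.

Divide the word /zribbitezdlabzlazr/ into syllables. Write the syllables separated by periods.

Vowels present: i, i, e, a, a; each is a nucleus, giving 5 syllables.
V1 /i/ – V2 /i/: cluster /bb/ — the longest permitted-onset suffix is /b/; onset = /b/, preceding coda = /b/.
V2 /i/ – V3 /e/: just /t/ — single C goes to the following onset.
V3 /e/ – V4 /a/: /zdl/; trying suffixes from longest down, /dl/ is the first permitted one, so coda /z/ | onset /dl/.
V4 /a/ – V5 /a/: /bzl/ — longest licit onset from the right is /l/, leaving /bz/ as coda.

zrib.bi.tez.dlabz.lazr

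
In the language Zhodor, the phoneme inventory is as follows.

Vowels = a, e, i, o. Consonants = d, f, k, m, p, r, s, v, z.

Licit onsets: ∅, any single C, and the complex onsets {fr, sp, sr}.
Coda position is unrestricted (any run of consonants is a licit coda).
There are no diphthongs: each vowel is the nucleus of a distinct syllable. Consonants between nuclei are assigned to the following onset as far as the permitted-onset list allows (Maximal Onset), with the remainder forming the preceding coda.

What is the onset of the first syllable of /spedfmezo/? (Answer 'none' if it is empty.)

sp

Vowels present: e, e, o; each is a nucleus, giving 3 syllables.
/e…e/ gap (V1→V2): /dfm/ — longest licit onset from the right is /m/, leaving /df/ as coda.
/e…o/ gap (V2→V3): /z/ is a single consonant, so it becomes the next onset.
Putting it together: spedf.me.zo.
Syllable 1 is /spedf/: onset /sp/, nucleus /e/, coda /df/.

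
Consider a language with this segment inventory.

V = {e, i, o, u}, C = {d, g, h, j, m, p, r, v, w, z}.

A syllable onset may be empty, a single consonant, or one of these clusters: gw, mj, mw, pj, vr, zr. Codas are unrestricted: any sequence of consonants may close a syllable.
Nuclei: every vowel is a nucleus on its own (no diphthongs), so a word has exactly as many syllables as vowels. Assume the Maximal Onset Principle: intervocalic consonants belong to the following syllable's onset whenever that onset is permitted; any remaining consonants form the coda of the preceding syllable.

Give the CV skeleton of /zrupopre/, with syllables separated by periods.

CCV.CVC.CV

Nuclei (vowels): u, o, e → 3 syllables.
Between /u/ (V1) and /o/ (V2): just /p/ — single C goes to the following onset.
Between /o/ (V2) and /e/ (V3): /pr/ — longest licit onset from the right is /r/, leaving /p/ as coda.
Putting it together: zru.pop.re.
Mapping each syllable to C/V: /zru/ → CCV, /pop/ → CVC, /re/ → CV.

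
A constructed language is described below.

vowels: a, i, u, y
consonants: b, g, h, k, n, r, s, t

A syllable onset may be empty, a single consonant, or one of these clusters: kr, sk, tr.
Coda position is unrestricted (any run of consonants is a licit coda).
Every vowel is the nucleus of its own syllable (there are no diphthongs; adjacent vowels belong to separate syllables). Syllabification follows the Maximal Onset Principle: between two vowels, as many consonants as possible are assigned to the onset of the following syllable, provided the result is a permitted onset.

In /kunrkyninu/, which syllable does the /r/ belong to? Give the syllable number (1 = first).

Nuclei (vowels): u, y, i, u → 4 syllables.
Between /u/ (V1) and /y/ (V2): /nrk/; trying suffixes from longest down, /k/ is the first permitted one, so coda /nr/ | onset /k/.
Between /y/ (V2) and /i/ (V3): just /n/ — single C goes to the following onset.
Between /i/ (V3) and /u/ (V4): /n/ → onset of the next syllable (single consonants are always licit onsets).
So the parse is kunr.ky.ni.nu.
The /r/ is in the coda of syllable 1 (/kunr/).

1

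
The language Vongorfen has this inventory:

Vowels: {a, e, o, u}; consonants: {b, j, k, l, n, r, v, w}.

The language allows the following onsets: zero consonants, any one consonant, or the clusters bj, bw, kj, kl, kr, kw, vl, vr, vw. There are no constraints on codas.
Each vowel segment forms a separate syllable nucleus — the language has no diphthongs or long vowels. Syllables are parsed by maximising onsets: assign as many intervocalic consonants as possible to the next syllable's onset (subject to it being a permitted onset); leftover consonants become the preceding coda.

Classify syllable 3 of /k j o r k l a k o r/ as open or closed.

Nuclei (vowels): o, a, o → 3 syllables.
σ1/σ2 boundary: cluster /rkl/ — the longest permitted-onset suffix is /kl/; onset = /kl/, preceding coda = /r/.
σ2/σ3 boundary: /k/ is a single consonant, so it becomes the next onset.
Putting it together: kjor.kla.kor.
Syllable 3 is /kor/ with coda /r/, so it is closed.

closed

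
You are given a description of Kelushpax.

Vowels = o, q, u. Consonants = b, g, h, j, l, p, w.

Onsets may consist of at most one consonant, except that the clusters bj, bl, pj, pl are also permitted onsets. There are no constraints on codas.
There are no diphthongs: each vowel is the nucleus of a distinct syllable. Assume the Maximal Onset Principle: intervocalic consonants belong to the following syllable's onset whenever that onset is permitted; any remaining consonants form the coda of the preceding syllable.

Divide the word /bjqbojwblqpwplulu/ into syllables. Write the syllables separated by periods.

The vowels are q, o, q, u, u — 5 nuclei, so 5 syllables.
/q…o/ gap (V1→V2): just /b/ — single C goes to the following onset.
/o…q/ gap (V2→V3): /jwbl/ — longest licit onset from the right is /bl/, leaving /jw/ as coda.
/q…u/ gap (V3→V4): /pwpl/; trying suffixes from longest down, /pl/ is the first permitted one, so coda /pw/ | onset /pl/.
/u…u/ gap (V4→V5): /l/ → onset of the next syllable (single consonants are always licit onsets).

bjq.bojw.blqpw.plu.lu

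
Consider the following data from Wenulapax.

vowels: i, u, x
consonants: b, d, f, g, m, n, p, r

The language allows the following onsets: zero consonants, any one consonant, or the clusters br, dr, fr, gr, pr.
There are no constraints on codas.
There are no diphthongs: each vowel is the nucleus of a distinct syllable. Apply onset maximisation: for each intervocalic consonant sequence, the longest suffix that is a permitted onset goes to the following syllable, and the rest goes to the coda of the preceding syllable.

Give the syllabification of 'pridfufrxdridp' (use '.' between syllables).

prid.fu.frx.dridp

The vowels are i, u, x, i — 4 nuclei, so 4 syllables.
/i…u/ gap (V1→V2): /df/ splits as /d/ + /f/ (/f/ is the longest suffix that is a licit onset).
/u…x/ gap (V2→V3): cluster /fr/ — /fr/ is itself a permitted onset, so the whole cluster goes right; preceding coda = ∅.
/x…i/ gap (V3→V4): cluster /dr/ — /dr/ is itself a permitted onset, so the whole cluster goes right; preceding coda = ∅.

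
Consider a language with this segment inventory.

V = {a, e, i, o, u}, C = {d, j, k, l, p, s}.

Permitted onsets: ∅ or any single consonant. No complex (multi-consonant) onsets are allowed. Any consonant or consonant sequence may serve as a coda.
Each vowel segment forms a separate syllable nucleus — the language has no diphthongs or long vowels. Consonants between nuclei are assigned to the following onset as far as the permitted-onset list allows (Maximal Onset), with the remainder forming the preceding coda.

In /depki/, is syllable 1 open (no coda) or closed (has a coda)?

closed

The vowels are e, i — 2 nuclei, so 2 syllables.
σ1/σ2 boundary: /pk/; trying suffixes from longest down, /k/ is the first permitted one, so coda /p/ | onset /k/.
So the parse is dep.ki.
Syllable 1 is /dep/ with coda /p/, so it is closed.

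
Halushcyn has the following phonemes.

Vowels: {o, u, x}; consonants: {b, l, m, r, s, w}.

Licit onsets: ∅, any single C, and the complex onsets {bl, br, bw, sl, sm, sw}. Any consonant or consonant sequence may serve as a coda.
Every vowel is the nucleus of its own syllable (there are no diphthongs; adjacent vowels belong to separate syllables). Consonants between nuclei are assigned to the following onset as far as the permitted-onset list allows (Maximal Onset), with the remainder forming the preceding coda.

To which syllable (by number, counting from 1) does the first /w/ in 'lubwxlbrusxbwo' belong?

2

The vowels are u, x, u, x, o — 5 nuclei, so 5 syllables.
V1 /u/ – V2 /x/: /bw/ — entire cluster is a permitted onset → onset /bw/, coda ∅.
V2 /x/ – V3 /u/: /lbr/; trying suffixes from longest down, /br/ is the first permitted one, so coda /l/ | onset /br/.
V3 /u/ – V4 /x/: just /s/ — single C goes to the following onset.
V4 /x/ – V5 /o/: /bw/ is a licit onset in full, so it all attaches to the next syllable.
Result: lu.bwxl.bru.sx.bwo.
The first /w/ is in the onset of syllable 2 (/bwxl/).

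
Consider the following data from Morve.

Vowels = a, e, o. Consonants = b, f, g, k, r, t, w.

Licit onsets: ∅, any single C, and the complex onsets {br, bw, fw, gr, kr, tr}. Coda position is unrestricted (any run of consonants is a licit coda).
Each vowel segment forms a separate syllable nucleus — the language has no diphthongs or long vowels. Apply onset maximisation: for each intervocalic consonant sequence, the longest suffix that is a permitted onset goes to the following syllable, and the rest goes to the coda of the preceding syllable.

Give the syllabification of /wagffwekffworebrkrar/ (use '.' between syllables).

Vowels present: a, e, o, e, a; each is a nucleus, giving 5 syllables.
V1 /a/ – V2 /e/: cluster /gffw/ — the longest permitted-onset suffix is /fw/; onset = /fw/, preceding coda = /gf/.
V2 /e/ – V3 /o/: /kffw/ — longest licit onset from the right is /fw/, leaving /kf/ as coda.
V3 /o/ – V4 /e/: just /r/ — single C goes to the following onset.
V4 /e/ – V5 /a/: cluster /brkr/ — the longest permitted-onset suffix is /kr/; onset = /kr/, preceding coda = /br/.

wagf.fwekf.fwo.rebr.krar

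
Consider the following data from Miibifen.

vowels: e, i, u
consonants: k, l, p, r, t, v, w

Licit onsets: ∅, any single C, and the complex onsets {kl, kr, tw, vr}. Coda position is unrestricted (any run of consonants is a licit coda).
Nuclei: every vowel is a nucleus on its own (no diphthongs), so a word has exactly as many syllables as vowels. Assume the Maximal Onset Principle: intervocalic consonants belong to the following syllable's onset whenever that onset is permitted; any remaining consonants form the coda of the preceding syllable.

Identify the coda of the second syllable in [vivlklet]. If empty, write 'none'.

t

Vowels present: i, e; each is a nucleus, giving 2 syllables.
Between /i/ (V1) and /e/ (V2): /vlkl/; trying suffixes from longest down, /kl/ is the first permitted one, so coda /vl/ | onset /kl/.
Putting it together: vivl.klet.
Syllable 2 is /klet/: onset /kl/, nucleus /e/, coda /t/.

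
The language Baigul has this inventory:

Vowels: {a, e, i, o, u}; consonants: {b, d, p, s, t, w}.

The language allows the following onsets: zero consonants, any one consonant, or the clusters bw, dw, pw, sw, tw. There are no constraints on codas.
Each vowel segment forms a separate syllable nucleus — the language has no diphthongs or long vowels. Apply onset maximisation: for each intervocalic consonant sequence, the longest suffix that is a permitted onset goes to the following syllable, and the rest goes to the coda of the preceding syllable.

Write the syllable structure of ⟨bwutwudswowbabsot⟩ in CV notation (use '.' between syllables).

CCV.CCVC.CCVC.CVC.CVC

Nuclei (vowels): u, u, o, a, o → 5 syllables.
V1 /u/ – V2 /u/: /tw/ — entire cluster is a permitted onset → onset /tw/, coda ∅.
V2 /u/ – V3 /o/: cluster /dsw/ — the longest permitted-onset suffix is /sw/; onset = /sw/, preceding coda = /d/.
V3 /o/ – V4 /a/: cluster /wb/ — the longest permitted-onset suffix is /b/; onset = /b/, preceding coda = /w/.
V4 /a/ – V5 /o/: /bs/ — longest licit onset from the right is /s/, leaving /b/ as coda.
Syllabification: bwu.twud.swow.bab.sot.
Mapping each syllable to C/V: /bwu/ → CCV, /twud/ → CCVC, /swow/ → CCVC, /bab/ → CVC, /sot/ → CVC.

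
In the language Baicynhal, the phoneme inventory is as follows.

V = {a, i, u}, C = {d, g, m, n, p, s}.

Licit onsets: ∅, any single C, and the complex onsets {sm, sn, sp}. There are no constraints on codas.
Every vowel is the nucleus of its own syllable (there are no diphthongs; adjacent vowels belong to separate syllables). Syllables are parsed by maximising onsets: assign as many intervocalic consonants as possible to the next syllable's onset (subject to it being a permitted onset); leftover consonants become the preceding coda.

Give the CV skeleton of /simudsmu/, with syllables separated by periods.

Nuclei (vowels): i, u, u → 3 syllables.
/i…u/ gap (V1→V2): /m/ → onset of the next syllable (single consonants are always licit onsets).
/u…u/ gap (V2→V3): /dsm/; trying suffixes from longest down, /sm/ is the first permitted one, so coda /d/ | onset /sm/.
Result: si.mud.smu.
Mapping each syllable to C/V: /si/ → CV, /mud/ → CVC, /smu/ → CCV.

CV.CVC.CCV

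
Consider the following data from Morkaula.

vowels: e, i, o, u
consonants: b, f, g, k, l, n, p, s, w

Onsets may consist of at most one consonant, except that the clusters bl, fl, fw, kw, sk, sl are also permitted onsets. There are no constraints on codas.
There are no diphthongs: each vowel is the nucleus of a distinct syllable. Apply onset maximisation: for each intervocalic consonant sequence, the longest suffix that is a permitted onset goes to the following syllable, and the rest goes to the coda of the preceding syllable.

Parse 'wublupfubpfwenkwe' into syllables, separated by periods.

wu.blup.fubp.fwen.kwe

The vowels are u, u, u, e, e — 5 nuclei, so 5 syllables.
Between /u/ (V1) and /u/ (V2): /bl/ is a licit onset in full, so it all attaches to the next syllable.
Between /u/ (V2) and /u/ (V3): cluster /pf/ — the longest permitted-onset suffix is /f/; onset = /f/, preceding coda = /p/.
Between /u/ (V3) and /e/ (V4): cluster /bpfw/ — the longest permitted-onset suffix is /fw/; onset = /fw/, preceding coda = /bp/.
Between /e/ (V4) and /e/ (V5): /nkw/; trying suffixes from longest down, /kw/ is the first permitted one, so coda /n/ | onset /kw/.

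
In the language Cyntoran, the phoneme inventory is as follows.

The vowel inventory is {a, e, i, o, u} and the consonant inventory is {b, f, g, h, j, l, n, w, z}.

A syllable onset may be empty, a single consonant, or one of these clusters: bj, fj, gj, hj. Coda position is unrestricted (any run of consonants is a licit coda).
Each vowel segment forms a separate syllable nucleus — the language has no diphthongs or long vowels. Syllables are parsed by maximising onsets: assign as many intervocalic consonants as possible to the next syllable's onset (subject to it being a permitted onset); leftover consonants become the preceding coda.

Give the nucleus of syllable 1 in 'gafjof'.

Vowels present: a, o; each is a nucleus, giving 2 syllables.
The first nucleus (vowel 1 from the left) is /a/.

a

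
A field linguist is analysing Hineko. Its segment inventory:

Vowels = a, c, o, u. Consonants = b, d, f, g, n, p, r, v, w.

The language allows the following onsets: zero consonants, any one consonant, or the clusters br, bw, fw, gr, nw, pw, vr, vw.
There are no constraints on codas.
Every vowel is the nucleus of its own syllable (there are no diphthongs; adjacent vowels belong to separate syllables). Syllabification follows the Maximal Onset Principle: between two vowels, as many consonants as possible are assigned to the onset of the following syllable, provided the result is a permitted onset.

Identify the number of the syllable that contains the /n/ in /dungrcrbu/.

1

The vowels are u, c, u — 3 nuclei, so 3 syllables.
Between /u/ (V1) and /c/ (V2): /ngr/ — longest licit onset from the right is /gr/, leaving /n/ as coda.
Between /c/ (V2) and /u/ (V3): /rb/ — longest licit onset from the right is /b/, leaving /r/ as coda.
Syllabification: dun.grcr.bu.
The /n/ is in the coda of syllable 1 (/dun/).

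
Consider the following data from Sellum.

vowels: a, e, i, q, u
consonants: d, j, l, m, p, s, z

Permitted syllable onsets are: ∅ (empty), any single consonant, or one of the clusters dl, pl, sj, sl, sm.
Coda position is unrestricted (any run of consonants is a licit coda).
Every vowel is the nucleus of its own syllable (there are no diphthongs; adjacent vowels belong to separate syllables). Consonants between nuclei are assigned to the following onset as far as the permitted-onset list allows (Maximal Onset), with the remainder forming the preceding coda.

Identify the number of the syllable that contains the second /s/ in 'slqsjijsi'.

Vowels present: q, i, i; each is a nucleus, giving 3 syllables.
/q…i/ gap (V1→V2): cluster /sj/ — /sj/ is itself a permitted onset, so the whole cluster goes right; preceding coda = ∅.
/i…i/ gap (V2→V3): /js/; trying suffixes from longest down, /s/ is the first permitted one, so coda /j/ | onset /s/.
Result: slq.sjij.si.
The second /s/ is in the onset of syllable 2 (/sjij/).

2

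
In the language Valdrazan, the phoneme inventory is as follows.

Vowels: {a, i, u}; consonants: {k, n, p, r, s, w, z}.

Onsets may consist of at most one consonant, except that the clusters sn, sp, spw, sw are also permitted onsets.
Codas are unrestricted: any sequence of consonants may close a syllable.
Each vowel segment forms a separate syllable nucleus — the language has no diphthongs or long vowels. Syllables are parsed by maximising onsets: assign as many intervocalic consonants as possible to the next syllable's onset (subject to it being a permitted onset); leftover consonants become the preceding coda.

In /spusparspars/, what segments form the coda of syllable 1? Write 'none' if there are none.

Nuclei (vowels): u, a, a → 3 syllables.
/u…a/ gap (V1→V2): cluster /sp/ — /sp/ is itself a permitted onset, so the whole cluster goes right; preceding coda = ∅.
/a…a/ gap (V2→V3): /rsp/ — longest licit onset from the right is /sp/, leaving /r/ as coda.
Putting it together: spu.spar.spars.
Syllable 1 is /spu/: onset /sp/, nucleus /u/, coda ∅.

none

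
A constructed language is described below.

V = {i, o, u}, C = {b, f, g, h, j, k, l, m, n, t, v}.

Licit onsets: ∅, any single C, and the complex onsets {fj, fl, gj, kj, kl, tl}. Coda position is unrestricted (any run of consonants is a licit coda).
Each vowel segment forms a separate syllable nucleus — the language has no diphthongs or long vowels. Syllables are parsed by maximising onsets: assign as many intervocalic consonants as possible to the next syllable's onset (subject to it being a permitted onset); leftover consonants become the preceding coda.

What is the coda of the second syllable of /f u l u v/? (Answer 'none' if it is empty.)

Vowels present: u, u; each is a nucleus, giving 2 syllables.
V1 /u/ – V2 /u/: /l/ → onset of the next syllable (single consonants are always licit onsets).
Result: fu.luv.
Syllable 2 is /luv/: onset /l/, nucleus /u/, coda /v/.

v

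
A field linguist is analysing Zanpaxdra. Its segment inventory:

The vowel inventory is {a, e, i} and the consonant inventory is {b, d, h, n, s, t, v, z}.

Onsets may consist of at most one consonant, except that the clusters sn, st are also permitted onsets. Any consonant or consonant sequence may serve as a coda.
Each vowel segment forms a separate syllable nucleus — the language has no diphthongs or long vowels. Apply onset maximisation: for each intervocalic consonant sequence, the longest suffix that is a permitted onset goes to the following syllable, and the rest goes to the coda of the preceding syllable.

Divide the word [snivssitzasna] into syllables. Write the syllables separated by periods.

snivs.sit.za.sna

Nuclei (vowels): i, i, a, a → 4 syllables.
Between /i/ (V1) and /i/ (V2): /vss/ splits as /vs/ + /s/ (/s/ is the longest suffix that is a licit onset).
Between /i/ (V2) and /a/ (V3): /tz/ — longest licit onset from the right is /z/, leaving /t/ as coda.
Between /a/ (V3) and /a/ (V4): cluster /sn/ — /sn/ is itself a permitted onset, so the whole cluster goes right; preceding coda = ∅.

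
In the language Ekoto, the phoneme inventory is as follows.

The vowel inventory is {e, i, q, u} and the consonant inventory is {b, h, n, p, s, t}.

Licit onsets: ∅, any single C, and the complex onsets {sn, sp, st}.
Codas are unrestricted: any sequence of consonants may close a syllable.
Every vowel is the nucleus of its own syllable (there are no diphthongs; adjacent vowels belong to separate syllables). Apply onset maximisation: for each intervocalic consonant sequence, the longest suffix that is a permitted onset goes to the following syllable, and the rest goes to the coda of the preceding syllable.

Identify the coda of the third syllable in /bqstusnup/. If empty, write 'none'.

Nuclei (vowels): q, u, u → 3 syllables.
/q…u/ gap (V1→V2): cluster /st/ — /st/ is itself a permitted onset, so the whole cluster goes right; preceding coda = ∅.
/u…u/ gap (V2→V3): cluster /sn/ — /sn/ is itself a permitted onset, so the whole cluster goes right; preceding coda = ∅.
Syllabification: bq.stu.snup.
Syllable 3 is /snup/: onset /sn/, nucleus /u/, coda /p/.

p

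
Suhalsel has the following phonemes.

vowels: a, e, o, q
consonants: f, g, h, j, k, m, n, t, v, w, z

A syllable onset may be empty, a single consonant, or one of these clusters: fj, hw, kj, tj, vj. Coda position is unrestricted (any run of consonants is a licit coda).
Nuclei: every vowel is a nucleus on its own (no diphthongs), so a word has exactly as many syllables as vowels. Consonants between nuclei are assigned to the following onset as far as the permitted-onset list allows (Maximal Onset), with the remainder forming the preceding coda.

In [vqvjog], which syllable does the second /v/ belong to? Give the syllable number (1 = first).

Vowels present: q, o; each is a nucleus, giving 2 syllables.
Between /q/ (V1) and /o/ (V2): cluster /vj/ — /vj/ is itself a permitted onset, so the whole cluster goes right; preceding coda = ∅.
Syllabification: vq.vjog.
The second /v/ is in the onset of syllable 2 (/vjog/).

2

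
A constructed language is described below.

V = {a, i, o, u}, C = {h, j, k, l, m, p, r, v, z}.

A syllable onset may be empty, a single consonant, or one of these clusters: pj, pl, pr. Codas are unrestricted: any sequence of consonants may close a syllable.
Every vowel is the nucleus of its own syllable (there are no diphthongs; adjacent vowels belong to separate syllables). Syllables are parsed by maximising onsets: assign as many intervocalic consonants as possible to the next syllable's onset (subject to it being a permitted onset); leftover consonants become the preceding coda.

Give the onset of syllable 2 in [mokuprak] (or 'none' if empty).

Vowels present: o, u, a; each is a nucleus, giving 3 syllables.
/o…u/ gap (V1→V2): /k/ is a single consonant, so it becomes the next onset.
/u…a/ gap (V2→V3): cluster /pr/ — /pr/ is itself a permitted onset, so the whole cluster goes right; preceding coda = ∅.
Result: mo.ku.prak.
Syllable 2 is /ku/: onset /k/, nucleus /u/, coda ∅.

k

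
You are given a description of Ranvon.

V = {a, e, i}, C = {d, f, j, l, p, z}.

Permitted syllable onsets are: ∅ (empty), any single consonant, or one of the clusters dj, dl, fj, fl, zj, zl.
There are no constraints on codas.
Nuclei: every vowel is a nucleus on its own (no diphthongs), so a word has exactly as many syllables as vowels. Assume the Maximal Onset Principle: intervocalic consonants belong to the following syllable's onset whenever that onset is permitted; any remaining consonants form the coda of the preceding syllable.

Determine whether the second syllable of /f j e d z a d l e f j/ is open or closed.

Nuclei (vowels): e, a, e → 3 syllables.
V1 /e/ – V2 /a/: /dz/ — longest licit onset from the right is /z/, leaving /d/ as coda.
V2 /a/ – V3 /e/: cluster /dl/ — /dl/ is itself a permitted onset, so the whole cluster goes right; preceding coda = ∅.
So the parse is fjed.za.dlefj.
Syllable 2 is /za/; it ends in its nucleus with no coda, so it is open.

open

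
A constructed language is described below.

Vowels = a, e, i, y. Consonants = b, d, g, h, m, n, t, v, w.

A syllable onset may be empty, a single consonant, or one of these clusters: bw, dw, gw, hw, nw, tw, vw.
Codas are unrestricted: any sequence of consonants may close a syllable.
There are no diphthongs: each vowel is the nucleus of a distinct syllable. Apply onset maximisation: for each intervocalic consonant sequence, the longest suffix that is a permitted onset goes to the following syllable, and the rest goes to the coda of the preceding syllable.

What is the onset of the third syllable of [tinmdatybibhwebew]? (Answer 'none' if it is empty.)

Vowels present: i, a, y, i, e, e; each is a nucleus, giving 6 syllables.
σ1/σ2 boundary: cluster /nmd/ — the longest permitted-onset suffix is /d/; onset = /d/, preceding coda = /nm/.
σ2/σ3 boundary: /t/ → onset of the next syllable (single consonants are always licit onsets).
σ3/σ4 boundary: /b/ → onset of the next syllable (single consonants are always licit onsets).
σ4/σ5 boundary: cluster /bhw/ — the longest permitted-onset suffix is /hw/; onset = /hw/, preceding coda = /b/.
σ5/σ6 boundary: /b/ is a single consonant, so it becomes the next onset.
Putting it together: tinm.da.ty.bib.hwe.bew.
Syllable 3 is /ty/: onset /t/, nucleus /y/, coda ∅.

t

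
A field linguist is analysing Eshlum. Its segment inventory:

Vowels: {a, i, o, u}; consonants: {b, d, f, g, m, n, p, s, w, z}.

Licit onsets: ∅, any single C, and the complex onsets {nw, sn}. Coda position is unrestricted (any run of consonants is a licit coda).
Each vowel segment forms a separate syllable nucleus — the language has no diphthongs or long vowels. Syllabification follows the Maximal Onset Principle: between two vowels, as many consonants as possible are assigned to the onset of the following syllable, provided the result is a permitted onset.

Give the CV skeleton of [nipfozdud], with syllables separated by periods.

CVC.CVC.CVC

The vowels are i, o, u — 3 nuclei, so 3 syllables.
/i…o/ gap (V1→V2): /pf/ — longest licit onset from the right is /f/, leaving /p/ as coda.
/o…u/ gap (V2→V3): /zd/; trying suffixes from longest down, /d/ is the first permitted one, so coda /z/ | onset /d/.
Result: nip.foz.dud.
Mapping each syllable to C/V: /nip/ → CVC, /foz/ → CVC, /dud/ → CVC.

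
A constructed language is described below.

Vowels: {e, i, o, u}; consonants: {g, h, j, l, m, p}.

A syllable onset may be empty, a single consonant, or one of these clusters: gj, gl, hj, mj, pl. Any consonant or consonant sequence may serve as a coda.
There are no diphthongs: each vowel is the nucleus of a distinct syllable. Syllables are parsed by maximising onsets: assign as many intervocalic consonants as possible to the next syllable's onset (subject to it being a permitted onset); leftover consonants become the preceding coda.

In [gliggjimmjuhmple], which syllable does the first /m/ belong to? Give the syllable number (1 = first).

2

Vowels present: i, i, u, e; each is a nucleus, giving 4 syllables.
/i…i/ gap (V1→V2): /ggj/; trying suffixes from longest down, /gj/ is the first permitted one, so coda /g/ | onset /gj/.
/i…u/ gap (V2→V3): /mmj/ — longest licit onset from the right is /mj/, leaving /m/ as coda.
/u…e/ gap (V3→V4): /hmpl/ splits as /hm/ + /pl/ (/pl/ is the longest suffix that is a licit onset).
Result: glig.gjim.mjuhm.ple.
The first /m/ is in the coda of syllable 2 (/gjim/).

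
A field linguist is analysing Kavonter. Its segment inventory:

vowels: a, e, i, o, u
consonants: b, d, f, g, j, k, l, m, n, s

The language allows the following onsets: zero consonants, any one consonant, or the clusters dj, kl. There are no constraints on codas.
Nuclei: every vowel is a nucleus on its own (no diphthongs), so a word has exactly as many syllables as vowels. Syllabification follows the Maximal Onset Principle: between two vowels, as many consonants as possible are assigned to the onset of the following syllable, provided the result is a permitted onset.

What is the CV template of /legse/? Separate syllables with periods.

Nuclei (vowels): e, e → 2 syllables.
V1 /e/ – V2 /e/: /gs/ splits as /g/ + /s/ (/s/ is the longest suffix that is a licit onset).
Putting it together: leg.se.
Mapping each syllable to C/V: /leg/ → CVC, /se/ → CV.

CVC.CV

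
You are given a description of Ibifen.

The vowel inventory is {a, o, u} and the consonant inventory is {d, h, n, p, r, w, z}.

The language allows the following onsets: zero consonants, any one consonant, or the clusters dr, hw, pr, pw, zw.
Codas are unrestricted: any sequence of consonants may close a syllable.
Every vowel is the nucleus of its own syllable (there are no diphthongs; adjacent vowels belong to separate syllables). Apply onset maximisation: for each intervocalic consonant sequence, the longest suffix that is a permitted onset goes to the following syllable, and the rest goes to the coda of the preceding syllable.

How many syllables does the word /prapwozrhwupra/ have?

Nuclei (vowels): a, o, u, a → 4 syllables.

4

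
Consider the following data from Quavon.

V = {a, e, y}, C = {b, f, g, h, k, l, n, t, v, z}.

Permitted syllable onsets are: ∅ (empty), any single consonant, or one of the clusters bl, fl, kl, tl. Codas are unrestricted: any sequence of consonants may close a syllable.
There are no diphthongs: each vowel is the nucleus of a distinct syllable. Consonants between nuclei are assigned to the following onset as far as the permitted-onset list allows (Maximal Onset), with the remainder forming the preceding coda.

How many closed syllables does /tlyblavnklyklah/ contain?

The vowels are y, a, y, a — 4 nuclei, so 4 syllables.
/y…a/ gap (V1→V2): /bl/ — entire cluster is a permitted onset → onset /bl/, coda ∅.
/a…y/ gap (V2→V3): /vnkl/; trying suffixes from longest down, /kl/ is the first permitted one, so coda /vn/ | onset /kl/.
/y…a/ gap (V3→V4): /kl/ is a licit onset in full, so it all attaches to the next syllable.
Syllabification: tly.blavn.kly.klah.
Classifying each syllable: /tly/ (open), /blavn/ (closed), /kly/ (open), /klah/ (closed).
Closed syllables: 2.

2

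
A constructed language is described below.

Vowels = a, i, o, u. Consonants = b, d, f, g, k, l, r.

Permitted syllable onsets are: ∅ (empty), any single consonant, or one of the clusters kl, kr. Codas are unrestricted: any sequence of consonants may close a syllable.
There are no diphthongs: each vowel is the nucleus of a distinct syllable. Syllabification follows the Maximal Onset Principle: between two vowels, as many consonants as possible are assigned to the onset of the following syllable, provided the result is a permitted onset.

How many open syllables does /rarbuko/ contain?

The vowels are a, u, o — 3 nuclei, so 3 syllables.
V1 /a/ – V2 /u/: /rb/; trying suffixes from longest down, /b/ is the first permitted one, so coda /r/ | onset /b/.
V2 /u/ – V3 /o/: /k/ is a single consonant, so it becomes the next onset.
Result: rar.bu.ko.
Classifying each syllable: /rar/ (closed), /bu/ (open), /ko/ (open).
Open syllables: 2.

2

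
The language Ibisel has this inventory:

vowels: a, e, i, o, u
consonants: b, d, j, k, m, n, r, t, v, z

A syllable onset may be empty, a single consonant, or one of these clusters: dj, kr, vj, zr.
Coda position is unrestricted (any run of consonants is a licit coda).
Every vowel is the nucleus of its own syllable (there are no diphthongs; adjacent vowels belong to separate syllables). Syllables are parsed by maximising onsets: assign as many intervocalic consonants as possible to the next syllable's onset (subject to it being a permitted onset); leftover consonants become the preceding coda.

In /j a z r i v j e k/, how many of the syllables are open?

2

The vowels are a, i, e — 3 nuclei, so 3 syllables.
Between /a/ (V1) and /i/ (V2): /zr/ — entire cluster is a permitted onset → onset /zr/, coda ∅.
Between /i/ (V2) and /e/ (V3): cluster /vj/ — /vj/ is itself a permitted onset, so the whole cluster goes right; preceding coda = ∅.
Result: ja.zri.vjek.
Classifying each syllable: /ja/ (open), /zri/ (open), /vjek/ (closed).
Open syllables: 2.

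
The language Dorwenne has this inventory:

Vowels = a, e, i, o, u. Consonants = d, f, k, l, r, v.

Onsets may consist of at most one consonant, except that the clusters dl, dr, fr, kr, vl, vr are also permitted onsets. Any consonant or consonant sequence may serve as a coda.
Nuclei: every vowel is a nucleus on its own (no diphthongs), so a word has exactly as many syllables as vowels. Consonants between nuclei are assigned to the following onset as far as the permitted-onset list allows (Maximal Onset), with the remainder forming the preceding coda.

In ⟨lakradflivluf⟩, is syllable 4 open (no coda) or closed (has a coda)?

The vowels are a, a, i, u — 4 nuclei, so 4 syllables.
/a…a/ gap (V1→V2): cluster /kr/ — /kr/ is itself a permitted onset, so the whole cluster goes right; preceding coda = ∅.
/a…i/ gap (V2→V3): cluster /dfl/ — the longest permitted-onset suffix is /l/; onset = /l/, preceding coda = /df/.
/i…u/ gap (V3→V4): /vl/ is a licit onset in full, so it all attaches to the next syllable.
So the parse is la.kradf.li.vluf.
Syllable 4 is /vluf/ with coda /f/, so it is closed.

closed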